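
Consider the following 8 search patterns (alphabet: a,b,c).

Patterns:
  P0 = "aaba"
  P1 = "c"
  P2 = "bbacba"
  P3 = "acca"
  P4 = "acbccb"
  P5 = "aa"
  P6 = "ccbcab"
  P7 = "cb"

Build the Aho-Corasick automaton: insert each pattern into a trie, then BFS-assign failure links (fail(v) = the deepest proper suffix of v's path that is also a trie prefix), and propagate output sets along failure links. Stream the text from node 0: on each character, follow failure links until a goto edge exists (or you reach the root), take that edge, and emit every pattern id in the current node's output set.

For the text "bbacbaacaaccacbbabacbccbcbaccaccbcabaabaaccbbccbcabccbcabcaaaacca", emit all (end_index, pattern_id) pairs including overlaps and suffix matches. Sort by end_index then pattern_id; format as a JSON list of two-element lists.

Construct AC machine:
Trie nodes:
  n0 'ε': a→1 b→6 c→5
  n1 'a': a→2 c→12
  n2 'aa': b→3  ←P5
  n3 'aab': a→4
  n4 'aaba': ·  ←P0
  n5 'c': b→24 c→19  ←P1
  n6 'b': b→7
  n7 'bb': a→8
  n8 'bba': c→9
  n9 'bbac': b→10
  n10 'bbacb': a→11
  n11 'bbacba': ·  ←P2
  n12 'ac': b→15 c→13
  n13 'acc': a→14
  n14 'acca': ·  ←P3
  n15 'acb': c→16
  n16 'acbc': c→17
  n17 'acbcc': b→18
  n18 'acbccb': ·  ←P4
  n19 'cc': b→20
  n20 'ccb': c→21
  n21 'ccbc': a→22
  n22 'ccbca': b→23
  n23 'ccbcab': ·  ←P6
  n24 'cb': ·  ←P7

Failure links (BFS by depth):
  n1('a'): parent n0 fail=0; on 'a' 0 → fail=0;  out ∅∪∅=∅
  n5('c'): parent n0 fail=0; on 'c' 0 → fail=0;  out {1}∪∅={1}
  n6('b'): parent n0 fail=0; on 'b' 0 → fail=0;  out ∅∪∅=∅
  n2('aa'): parent n1 fail=0; on 'a' 0 → fail=1;  out {5}∪∅={5}
  n7('bb'): parent n6 fail=0; on 'b' 0 → fail=6;  out ∅∪∅=∅
  n12('ac'): parent n1 fail=0; on 'c' 0 → fail=5;  out ∅∪{1}={1}
  n19('cc'): parent n5 fail=0; on 'c' 0 → fail=5;  out ∅∪{1}={1}
  n24('cb'): parent n5 fail=0; on 'b' 0 → fail=6;  out {7}∪∅={7}
  n3('aab'): parent n2 fail=1; on 'b' 1→0 → fail=6;  out ∅∪∅=∅
  n8('bba'): parent n7 fail=6; on 'a' 6→0 → fail=1;  out ∅∪∅=∅
  n13('acc'): parent n12 fail=5; on 'c' 5 → fail=19;  out ∅∪{1}={1}
  n15('acb'): parent n12 fail=5; on 'b' 5 → fail=24;  out ∅∪{7}={7}
  n20('ccb'): parent n19 fail=5; on 'b' 5 → fail=24;  out ∅∪{7}={7}
  n4('aaba'): parent n3 fail=6; on 'a' 6→0 → fail=1;  out {0}∪∅={0}
  n9('bbac'): parent n8 fail=1; on 'c' 1 → fail=12;  out ∅∪{1}={1}
  n14('acca'): parent n13 fail=19; on 'a' 19→5→0 → fail=1;  out {3}∪∅={3}
  n16('acbc'): parent n15 fail=24; on 'c' 24→6→0 → fail=5;  out ∅∪{1}={1}
  n21('ccbc'): parent n20 fail=24; on 'c' 24→6→0 → fail=5;  out ∅∪{1}={1}
  n10('bbacb'): parent n9 fail=12; on 'b' 12 → fail=15;  out ∅∪{7}={7}
  n17('acbcc'): parent n16 fail=5; on 'c' 5 → fail=19;  out ∅∪{1}={1}
  n22('ccbca'): parent n21 fail=5; on 'a' 5→0 → fail=1;  out ∅∪∅=∅
  n11('bbacba'): parent n10 fail=15; on 'a' 15→24→6→0 → fail=1;  out {2}∪∅={2}
  n18('acbccb'): parent n17 fail=19; on 'b' 19 → fail=20;  out {4}∪{7}={4,7}
  n23('ccbcab'): parent n22 fail=1; on 'b' 1→0 → fail=6;  out {6}∪∅={6}

Run:
[0] read 'b'  n0⇒n6
[1] read 'b'  n6⇒n7
[2] read 'a'  n7⇒n8
[3] read 'c'  n8⇒n9  emit P1@[3:3]
[4] read 'b'  n9⇒n10  emit P7@[3:4]
[5] read 'a'  n10⇒n11  emit P2@[0:5]
[6] read 'a'  n11⇒n2 ·f  emit P5@[5:6]
[7] read 'c'  n2⇒n12 ·f  emit P1@[7:7]
[8] read 'a'  n12⇒n1 ·f
[9] read 'a'  n1⇒n2  emit P5@[8:9]
[10] read 'c'  n2⇒n12 ·f  emit P1@[10:10]
[11] read 'c'  n12⇒n13  emit P1@[11:11]
[12] read 'a'  n13⇒n14  emit P3@[9:12]
[13] read 'c'  n14⇒n12 ·f  emit P1@[13:13]
[14] read 'b'  n12⇒n15  emit P7@[13:14]
[15] read 'b'  n15⇒n7 ·f
[16] read 'a'  n7⇒n8
[17] read 'b'  n8⇒n6 ·f
[18] read 'a'  n6⇒n1 ·f
[19] read 'c'  n1⇒n12  emit P1@[19:19]
[20] read 'b'  n12⇒n15  emit P7@[19:20]
[21] read 'c'  n15⇒n16  emit P1@[21:21]
[22] read 'c'  n16⇒n17  emit P1@[22:22]
[23] read 'b'  n17⇒n18  emit P4@[18:23],P7@[22:23]
[24] read 'c'  n18⇒n21 ·f  emit P1@[24:24]
[25] read 'b'  n21⇒n24 ·f  emit P7@[24:25]
[26] read 'a'  n24⇒n1 ·f
[27] read 'c'  n1⇒n12  emit P1@[27:27]
[28] read 'c'  n12⇒n13  emit P1@[28:28]
[29] read 'a'  n13⇒n14  emit P3@[26:29]
[30] read 'c'  n14⇒n12 ·f  emit P1@[30:30]
[31] read 'c'  n12⇒n13  emit P1@[31:31]
[32] read 'b'  n13⇒n20 ·f  emit P7@[31:32]
[33] read 'c'  n20⇒n21  emit P1@[33:33]
[34] read 'a'  n21⇒n22
[35] read 'b'  n22⇒n23  emit P6@[30:35]
[36] read 'a'  n23⇒n1 ·f
[37] read 'a'  n1⇒n2  emit P5@[36:37]
[38] read 'b'  n2⇒n3
[39] read 'a'  n3⇒n4  emit P0@[36:39]
[40] read 'a'  n4⇒n2 ·f  emit P5@[39:40]
[41] read 'c'  n2⇒n12 ·f  emit P1@[41:41]
[42] read 'c'  n12⇒n13  emit P1@[42:42]
[43] read 'b'  n13⇒n20 ·f  emit P7@[42:43]
[44] read 'b'  n20⇒n7 ·f
[45] read 'c'  n7⇒n5 ·f  emit P1@[45:45]
[46] read 'c'  n5⇒n19  emit P1@[46:46]
[47] read 'b'  n19⇒n20  emit P7@[46:47]
[48] read 'c'  n20⇒n21  emit P1@[48:48]
[49] read 'a'  n21⇒n22
[50] read 'b'  n22⇒n23  emit P6@[45:50]
[51] read 'c'  n23⇒n5 ·f  emit P1@[51:51]
[52] read 'c'  n5⇒n19  emit P1@[52:52]
[53] read 'b'  n19⇒n20  emit P7@[52:53]
[54] read 'c'  n20⇒n21  emit P1@[54:54]
[55] read 'a'  n21⇒n22
[56] read 'b'  n22⇒n23  emit P6@[51:56]
[57] read 'c'  n23⇒n5 ·f  emit P1@[57:57]
[58] read 'a'  n5⇒n1 ·f
[59] read 'a'  n1⇒n2  emit P5@[58:59]
[60] read 'a'  n2⇒n2 ·f  emit P5@[59:60]
[61] read 'a'  n2⇒n2 ·f  emit P5@[60:61]
[62] read 'c'  n2⇒n12 ·f  emit P1@[62:62]
[63] read 'c'  n12⇒n13  emit P1@[63:63]
[64] read 'a'  n13⇒n14  emit P3@[61:64]

All matches (sorted): [[3,1],[4,7],[5,2],[6,5],[7,1],[9,5],[10,1],[11,1],[12,3],[13,1],[14,7],[19,1],[20,7],[21,1],[22,1],[23,4],[23,7],[24,1],[25,7],[27,1],[28,1],[29,3],[30,1],[31,1],[32,7],[33,1],[35,6],[37,5],[39,0],[40,5],[41,1],[42,1],[43,7],[45,1],[46,1],[47,7],[48,1],[50,6],[51,1],[52,1],[53,7],[54,1],[56,6],[57,1],[59,5],[60,5],[61,5],[62,1],[63,1],[64,3]]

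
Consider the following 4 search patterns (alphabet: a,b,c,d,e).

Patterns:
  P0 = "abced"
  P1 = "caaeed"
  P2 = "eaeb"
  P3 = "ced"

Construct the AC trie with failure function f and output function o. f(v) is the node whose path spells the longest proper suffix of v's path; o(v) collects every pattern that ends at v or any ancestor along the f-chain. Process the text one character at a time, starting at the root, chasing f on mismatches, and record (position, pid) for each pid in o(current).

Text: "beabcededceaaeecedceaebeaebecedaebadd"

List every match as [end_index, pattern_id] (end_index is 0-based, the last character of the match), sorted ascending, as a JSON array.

Build:
Trie (insert patterns):
  0='ε' goto a→1 c→6 e→12
  1='a' goto b→2
  2='ab' goto c→3
  3='abc' goto e→4
  4='abce' goto d→5
  5='abced' goto ·  ←P0
  6='c' goto a→7 e→16
  7='ca' goto a→8
  8='caa' goto e→9
  9='caae' goto e→10
  10='caaee' goto d→11
  11='caaeed' goto ·  ←P1
  12='e' goto a→13
  13='ea' goto e→14
  14='eae' goto b→15
  15='eaeb' goto ·  ←P2
  16='ce' goto d→17
  17='ced' goto ·  ←P3

Failure links (BFS by depth):
  n1('a'): parent n0 fail=0; on 'a' 0 → fail=0;  out ∅∪∅=∅
  n6('c'): parent n0 fail=0; on 'c' 0 → fail=0;  out ∅∪∅=∅
  n12('e'): parent n0 fail=0; on 'e' 0 → fail=0;  out ∅∪∅=∅
  n2('ab'): parent n1 fail=0; on 'b' 0 → fail=0;  out ∅∪∅=∅
  n7('ca'): parent n6 fail=0; on 'a' 0 → fail=1;  out ∅∪∅=∅
  n13('ea'): parent n12 fail=0; on 'a' 0 → fail=1;  out ∅∪∅=∅
  n16('ce'): parent n6 fail=0; on 'e' 0 → fail=12;  out ∅∪∅=∅
  n3('abc'): parent n2 fail=0; on 'c' 0 → fail=6;  out ∅∪∅=∅
  n8('caa'): parent n7 fail=1; on 'a' 1→0 → fail=1;  out ∅∪∅=∅
  n14('eae'): parent n13 fail=1; on 'e' 1→0 → fail=12;  out ∅∪∅=∅
  n17('ced'): parent n16 fail=12; on 'd' 12→0 → fail=0;  out {3}∪∅={3}
  n4('abce'): parent n3 fail=6; on 'e' 6 → fail=16;  out ∅∪∅=∅
  n9('caae'): parent n8 fail=1; on 'e' 1→0 → fail=12;  out ∅∪∅=∅
  n15('eaeb'): parent n14 fail=12; on 'b' 12→0 → fail=0;  out {2}∪∅={2}
  n5('abced'): parent n4 fail=16; on 'd' 16 → fail=17;  out {0}∪{3}={0,3}
  n10('caaee'): parent n9 fail=12; on 'e' 12→0 → fail=12;  out ∅∪∅=∅
  n11('caaeed'): parent n10 fail=12; on 'd' 12→0 → fail=0;  out {1}∪∅={1}

Scan:
pos 0 'b': at 0
pos 1 'e': at 12
pos 2 'a': at 13
pos 3 'b': at 2 (fail-walked)
pos 4 'c': at 3
pos 5 'e': at 4
pos 6 'd': at 5  ** P0@[2:6],P3@[4:6]
pos 7 'e': at 12 (fail-walked)
pos 8 'd': at 0 (fail-walked)
pos 9 'c': at 6
pos 10 'e': at 16
pos 11 'a': at 13 (fail-walked)
pos 12 'a': at 1 (fail-walked)
pos 13 'e': at 12 (fail-walked)
pos 14 'e': at 12 (fail-walked)
pos 15 'c': at 6 (fail-walked)
pos 16 'e': at 16
pos 17 'd': at 17  ** P3@[15:17]
pos 18 'c': at 6 (fail-walked)
pos 19 'e': at 16
pos 20 'a': at 13 (fail-walked)
pos 21 'e': at 14
pos 22 'b': at 15  ** P2@[19:22]
pos 23 'e': at 12 (fail-walked)
pos 24 'a': at 13
pos 25 'e': at 14
pos 26 'b': at 15  ** P2@[23:26]
pos 27 'e': at 12 (fail-walked)
pos 28 'c': at 6 (fail-walked)
pos 29 'e': at 16
pos 30 'd': at 17  ** P3@[28:30]
pos 31 'a': at 1 (fail-walked)
pos 32 'e': at 12 (fail-walked)
pos 33 'b': at 0 (fail-walked)
pos 34 'a': at 1
pos 35 'd': at 0 (fail-walked)
pos 36 'd': at 0

Result: [[6,0],[6,3],[17,3],[22,2],[26,2],[30,3]]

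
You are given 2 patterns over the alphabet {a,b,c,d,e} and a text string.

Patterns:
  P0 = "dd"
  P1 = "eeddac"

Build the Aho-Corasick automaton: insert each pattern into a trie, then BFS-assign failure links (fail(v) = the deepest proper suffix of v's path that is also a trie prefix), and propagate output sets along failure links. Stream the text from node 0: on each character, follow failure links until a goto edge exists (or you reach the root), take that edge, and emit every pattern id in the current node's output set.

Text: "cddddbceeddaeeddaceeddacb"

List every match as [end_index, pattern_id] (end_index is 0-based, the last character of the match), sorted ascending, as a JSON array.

Build automaton:
Trie (insert patterns):
  0='ε' goto d→1 e→3
  1='d' goto d→2
  2='dd' goto ·  [P0 ends]
  3='e' goto e→4
  4='ee' goto d→5
  5='eed' goto d→6
  6='eedd' goto a→7
  7='eedda' goto c→8
  8='eeddac' goto ·  [P1 ends]

Failure links (BFS by depth):
  n1('d'): parent n0 fail=0; on 'd' 0 → fail=0;  out ∅∪∅=∅
  n3('e'): parent n0 fail=0; on 'e' 0 → fail=0;  out ∅∪∅=∅
  n2('dd'): parent n1 fail=0; on 'd' 0 → fail=1;  out {0}∪∅={0}
  n4('ee'): parent n3 fail=0; on 'e' 0 → fail=3;  out ∅∪∅=∅
  n5('eed'): parent n4 fail=3; on 'd' 3→0 → fail=1;  out ∅∪∅=∅
  n6('eedd'): parent n5 fail=1; on 'd' 1 → fail=2;  out ∅∪{0}={0}
  n7('eedda'): parent n6 fail=2; on 'a' 2→1→0 → fail=0;  out ∅∪∅=∅
  n8('eeddac'): parent n7 fail=0; on 'c' 0 → fail=0;  out {1}∪∅={1}

Scan:
[0] read 'c'  n0⇒n0
[1] read 'd'  n0⇒n1
[2] read 'd'  n1⇒n2  emit P0@[1:2]
[3] read 'd'  n2⇒n2 ·f  emit P0@[2:3]
[4] read 'd'  n2⇒n2 ·f  emit P0@[3:4]
[5] read 'b'  n2⇒n0 ·f
[6] read 'c'  n0⇒n0
[7] read 'e'  n0⇒n3
[8] read 'e'  n3⇒n4
[9] read 'd'  n4⇒n5
[10] read 'd'  n5⇒n6  emit P0@[9:10]
[11] read 'a'  n6⇒n7
[12] read 'e'  n7⇒n3 ·f
[13] read 'e'  n3⇒n4
[14] read 'd'  n4⇒n5
[15] read 'd'  n5⇒n6  emit P0@[14:15]
[16] read 'a'  n6⇒n7
[17] read 'c'  n7⇒n8  emit P1@[12:17]
[18] read 'e'  n8⇒n3 ·f
[19] read 'e'  n3⇒n4
[20] read 'd'  n4⇒n5
[21] read 'd'  n5⇒n6  emit P0@[20:21]
[22] read 'a'  n6⇒n7
[23] read 'c'  n7⇒n8  emit P1@[18:23]
[24] read 'b'  n8⇒n0 ·f

Matches: [[2,0],[3,0],[4,0],[10,0],[15,0],[17,1],[21,0],[23,1]]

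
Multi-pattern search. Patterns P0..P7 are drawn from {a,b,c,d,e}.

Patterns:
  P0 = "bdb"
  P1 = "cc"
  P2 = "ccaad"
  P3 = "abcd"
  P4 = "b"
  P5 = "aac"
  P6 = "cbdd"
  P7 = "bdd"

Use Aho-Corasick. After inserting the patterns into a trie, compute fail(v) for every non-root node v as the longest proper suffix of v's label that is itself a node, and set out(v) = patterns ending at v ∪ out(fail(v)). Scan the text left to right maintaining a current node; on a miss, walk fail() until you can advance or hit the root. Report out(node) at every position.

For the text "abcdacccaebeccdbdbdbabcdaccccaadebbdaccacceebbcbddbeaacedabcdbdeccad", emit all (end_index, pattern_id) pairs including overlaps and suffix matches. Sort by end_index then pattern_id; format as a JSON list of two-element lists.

Build automaton:
Trie (insert patterns):
  0='ε' goto a→9 b→1 c→4
  1='b' goto d→2  [P4 ends]
  2='bd' goto b→3 d→18
  3='bdb' goto ·  [P0 ends]
  4='c' goto b→15 c→5
  5='cc' goto a→6  [P1 ends]
  6='cca' goto a→7
  7='ccaa' goto d→8
  8='ccaad' goto ·  [P2 ends]
  9='a' goto a→13 b→10
  10='ab' goto c→11
  11='abc' goto d→12
  12='abcd' goto ·  [P3 ends]
  13='aa' goto c→14
  14='aac' goto ·  [P5 ends]
  15='cb' goto d→16
  16='cbd' goto d→17
  17='cbdd' goto ·  [P6 ends]
  18='bdd' goto ·  [P7 ends]

BFS fail/out derivation:
  n1('b'): parent n0 fail=0; on 'b' 0 → fail=0;  out {4}∪∅={4}
  n4('c'): parent n0 fail=0; on 'c' 0 → fail=0;  out ∅∪∅=∅
  n9('a'): parent n0 fail=0; on 'a' 0 → fail=0;  out ∅∪∅=∅
  n2('bd'): parent n1 fail=0; on 'd' 0 → fail=0;  out ∅∪∅=∅
  n5('cc'): parent n4 fail=0; on 'c' 0 → fail=4;  out {1}∪∅={1}
  n10('ab'): parent n9 fail=0; on 'b' 0 → fail=1;  out ∅∪{4}={4}
  n13('aa'): parent n9 fail=0; on 'a' 0 → fail=9;  out ∅∪∅=∅
  n15('cb'): parent n4 fail=0; on 'b' 0 → fail=1;  out ∅∪{4}={4}
  n3('bdb'): parent n2 fail=0; on 'b' 0 → fail=1;  out {0}∪{4}={0,4}
  n6('cca'): parent n5 fail=4; on 'a' 4→0 → fail=9;  out ∅∪∅=∅
  n11('abc'): parent n10 fail=1; on 'c' 1→0 → fail=4;  out ∅∪∅=∅
  n14('aac'): parent n13 fail=9; on 'c' 9→0 → fail=4;  out {5}∪∅={5}
  n16('cbd'): parent n15 fail=1; on 'd' 1 → fail=2;  out ∅∪∅=∅
  n18('bdd'): parent n2 fail=0; on 'd' 0 → fail=0;  out {7}∪∅={7}
  n7('ccaa'): parent n6 fail=9; on 'a' 9 → fail=13;  out ∅∪∅=∅
  n12('abcd'): parent n11 fail=4; on 'd' 4→0 → fail=0;  out {3}∪∅={3}
  n17('cbdd'): parent n16 fail=2; on 'd' 2 → fail=18;  out {6}∪{7}={6,7}
  n8('ccaad'): parent n7 fail=13; on 'd' 13→9→0 → fail=0;  out {2}∪∅={2}

Run:
pos 0 'a': at 9
pos 1 'b': at 10  emit P4@[1:1]
pos 2 'c': at 11
pos 3 'd': at 12  emit P3@[0:3]
pos 4 'a': at 9 (via fail)
pos 5 'c': at 4 (via fail)
pos 6 'c': at 5  emit P1@[5:6]
pos 7 'c': at 5 (via fail)  emit P1@[6:7]
pos 8 'a': at 6
pos 9 'e': at 0 (via fail)
pos 10 'b': at 1  emit P4@[10:10]
pos 11 'e': at 0 (via fail)
pos 12 'c': at 4
pos 13 'c': at 5  emit P1@[12:13]
pos 14 'd': at 0 (via fail)
pos 15 'b': at 1  emit P4@[15:15]
pos 16 'd': at 2
pos 17 'b': at 3  emit P0@[15:17],P4@[17:17]
pos 18 'd': at 2 (via fail)
pos 19 'b': at 3  emit P0@[17:19],P4@[19:19]
pos 20 'a': at 9 (via fail)
pos 21 'b': at 10  emit P4@[21:21]
pos 22 'c': at 11
pos 23 'd': at 12  emit P3@[20:23]
pos 24 'a': at 9 (via fail)
pos 25 'c': at 4 (via fail)
pos 26 'c': at 5  emit P1@[25:26]
pos 27 'c': at 5 (via fail)  emit P1@[26:27]
pos 28 'c': at 5 (via fail)  emit P1@[27:28]
pos 29 'a': at 6
pos 30 'a': at 7
pos 31 'd': at 8  emit P2@[27:31]
pos 32 'e': at 0 (via fail)
pos 33 'b': at 1  emit P4@[33:33]
pos 34 'b': at 1 (via fail)  emit P4@[34:34]
pos 35 'd': at 2
pos 36 'a': at 9 (via fail)
pos 37 'c': at 4 (via fail)
pos 38 'c': at 5  emit P1@[37:38]
pos 39 'a': at 6
pos 40 'c': at 4 (via fail)
pos 41 'c': at 5  emit P1@[40:41]
pos 42 'e': at 0 (via fail)
pos 43 'e': at 0
pos 44 'b': at 1  emit P4@[44:44]
pos 45 'b': at 1 (via fail)  emit P4@[45:45]
pos 46 'c': at 4 (via fail)
pos 47 'b': at 15  emit P4@[47:47]
pos 48 'd': at 16
pos 49 'd': at 17  emit P6@[46:49],P7@[47:49]
pos 50 'b': at 1 (via fail)  emit P4@[50:50]
pos 51 'e': at 0 (via fail)
pos 52 'a': at 9
pos 53 'a': at 13
pos 54 'c': at 14  emit P5@[52:54]
pos 55 'e': at 0 (via fail)
pos 56 'd': at 0
pos 57 'a': at 9
pos 58 'b': at 10  emit P4@[58:58]
pos 59 'c': at 11
pos 60 'd': at 12  emit P3@[57:60]
pos 61 'b': at 1 (via fail)  emit P4@[61:61]
pos 62 'd': at 2
pos 63 'e': at 0 (via fail)
pos 64 'c': at 4
pos 65 'c': at 5  emit P1@[64:65]
pos 66 'a': at 6
pos 67 'd': at 0 (via fail)

Result: [[1,4],[3,3],[6,1],[7,1],[10,4],[13,1],[15,4],[17,0],[17,4],[19,0],[19,4],[21,4],[23,3],[26,1],[27,1],[28,1],[31,2],[33,4],[34,4],[38,1],[41,1],[44,4],[45,4],[47,4],[49,6],[49,7],[50,4],[54,5],[58,4],[60,3],[61,4],[65,1]]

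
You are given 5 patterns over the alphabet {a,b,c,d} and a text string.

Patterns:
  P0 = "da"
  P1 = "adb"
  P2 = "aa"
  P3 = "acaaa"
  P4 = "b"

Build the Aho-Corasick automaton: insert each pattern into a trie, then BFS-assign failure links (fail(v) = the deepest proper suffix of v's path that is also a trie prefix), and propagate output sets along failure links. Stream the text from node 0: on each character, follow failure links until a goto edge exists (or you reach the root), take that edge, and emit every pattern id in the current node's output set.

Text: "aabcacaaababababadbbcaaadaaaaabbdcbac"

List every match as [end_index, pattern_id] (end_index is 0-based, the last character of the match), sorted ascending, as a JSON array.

Build:
Trie nodes:
  0='ε' goto a→3 b→11 d→1
  1='d' goto a→2
  2='da' goto ·  ←P0
  3='a' goto a→6 c→7 d→4
  4='ad' goto b→5
  5='adb' goto ·  ←P1
  6='aa' goto ·  ←P2
  7='ac' goto a→8
  8='aca' goto a→9
  9='acaa' goto a→10
  10='acaaa' goto ·  ←P3
  11='b' goto ·  ←P4

Failure links (BFS by depth):
  n1('d'): parent n0 fail=0; on 'd' 0 → fail=0;  out ∅∪∅=∅
  n3('a'): parent n0 fail=0; on 'a' 0 → fail=0;  out ∅∪∅=∅
  n11('b'): parent n0 fail=0; on 'b' 0 → fail=0;  out {4}∪∅={4}
  n2('da'): parent n1 fail=0; on 'a' 0 → fail=3;  out {0}∪∅={0}
  n4('ad'): parent n3 fail=0; on 'd' 0 → fail=1;  out ∅∪∅=∅
  n6('aa'): parent n3 fail=0; on 'a' 0 → fail=3;  out {2}∪∅={2}
  n7('ac'): parent n3 fail=0; on 'c' 0 → fail=0;  out ∅∪∅=∅
  n5('adb'): parent n4 fail=1; on 'b' 1→0 → fail=11;  out {1}∪{4}={1,4}
  n8('aca'): parent n7 fail=0; on 'a' 0 → fail=3;  out ∅∪∅=∅
  n9('acaa'): parent n8 fail=3; on 'a' 3 → fail=6;  out ∅∪{2}={2}
  n10('acaaa'): parent n9 fail=6; on 'a' 6→3 → fail=6;  out {3}∪{2}={2,3}

Run:
i=0 'a': node 0→3
i=1 'a': node 3→6  → match P2@[0:1]
i=2 'b': node 6→11 ·f  → match P4@[2:2]
i=3 'c': node 11→0 ·f
i=4 'a': node 0→3
i=5 'c': node 3→7
i=6 'a': node 7→8
i=7 'a': node 8→9  → match P2@[6:7]
i=8 'a': node 9→10  → match P2@[7:8],P3@[4:8]
i=9 'b': node 10→11 ·f  → match P4@[9:9]
i=10 'a': node 11→3 ·f
i=11 'b': node 3→11 ·f  → match P4@[11:11]
i=12 'a': node 11→3 ·f
i=13 'b': node 3→11 ·f  → match P4@[13:13]
i=14 'a': node 11→3 ·f
i=15 'b': node 3→11 ·f  → match P4@[15:15]
i=16 'a': node 11→3 ·f
i=17 'd': node 3→4
i=18 'b': node 4→5  → match P1@[16:18],P4@[18:18]
i=19 'b': node 5→11 ·f  → match P4@[19:19]
i=20 'c': node 11→0 ·f
i=21 'a': node 0→3
i=22 'a': node 3→6  → match P2@[21:22]
i=23 'a': node 6→6 ·f  → match P2@[22:23]
i=24 'd': node 6→4 ·f
i=25 'a': node 4→2 ·f  → match P0@[24:25]
i=26 'a': node 2→6 ·f  → match P2@[25:26]
i=27 'a': node 6→6 ·f  → match P2@[26:27]
i=28 'a': node 6→6 ·f  → match P2@[27:28]
i=29 'a': node 6→6 ·f  → match P2@[28:29]
i=30 'b': node 6→11 ·f  → match P4@[30:30]
i=31 'b': node 11→11 ·f  → match P4@[31:31]
i=32 'd': node 11→1 ·f
i=33 'c': node 1→0 ·f
i=34 'b': node 0→11  → match P4@[34:34]
i=35 'a': node 11→3 ·f
i=36 'c': node 3→7

All matches (sorted): [[1,2],[2,4],[7,2],[8,2],[8,3],[9,4],[11,4],[13,4],[15,4],[18,1],[18,4],[19,4],[22,2],[23,2],[25,0],[26,2],[27,2],[28,2],[29,2],[30,4],[31,4],[34,4]]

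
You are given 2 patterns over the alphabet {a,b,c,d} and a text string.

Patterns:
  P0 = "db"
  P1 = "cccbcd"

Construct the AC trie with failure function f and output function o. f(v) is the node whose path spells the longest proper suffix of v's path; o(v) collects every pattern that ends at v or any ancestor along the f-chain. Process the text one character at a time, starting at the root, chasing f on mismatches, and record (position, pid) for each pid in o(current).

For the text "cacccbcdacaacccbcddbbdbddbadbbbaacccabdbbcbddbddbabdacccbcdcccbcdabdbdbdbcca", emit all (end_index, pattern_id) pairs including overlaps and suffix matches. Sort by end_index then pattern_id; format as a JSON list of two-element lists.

Build:
Trie nodes:
  0='ε' goto c→3 d→1
  1='d' goto b→2
  2='db' goto ·  ←P0
  3='c' goto c→4
  4='cc' goto c→5
  5='ccc' goto b→6
  6='cccb' goto c→7
  7='cccbc' goto d→8
  8='cccbcd' goto ·  ←P1

Failure links (BFS by depth):
  fail(1) 'd': from fail(0)=0 chase 'd': 0 ⇒ 0;  out=∅∪out(0)=∅
  fail(3) 'c': from fail(0)=0 chase 'c': 0 ⇒ 0;  out=∅∪out(0)=∅
  fail(2) 'db': from fail(1)=0 chase 'b': 0 ⇒ 0;  out={0}∪out(0)={0}
  fail(4) 'cc': from fail(3)=0 chase 'c': 0 ⇒ 3;  out=∅∪out(3)=∅
  fail(5) 'ccc': from fail(4)=3 chase 'c': 3 ⇒ 4;  out=∅∪out(4)=∅
  fail(6) 'cccb': from fail(5)=4 chase 'b': 4→3→0 ⇒ 0;  out=∅∪out(0)=∅
  fail(7) 'cccbc': from fail(6)=0 chase 'c': 0 ⇒ 3;  out=∅∪out(3)=∅
  fail(8) 'cccbcd': from fail(7)=3 chase 'd': 3→0 ⇒ 1;  out={1}∪out(1)={1}

Scan:
pos 0 'c': at 3
pos 1 'a': at 0 (via fail)
pos 2 'c': at 3
pos 3 'c': at 4
pos 4 'c': at 5
pos 5 'b': at 6
pos 6 'c': at 7
pos 7 'd': at 8  emit P1@[2:7]
pos 8 'a': at 0 (via fail)
pos 9 'c': at 3
pos 10 'a': at 0 (via fail)
pos 11 'a': at 0
pos 12 'c': at 3
pos 13 'c': at 4
pos 14 'c': at 5
pos 15 'b': at 6
pos 16 'c': at 7
pos 17 'd': at 8  emit P1@[12:17]
pos 18 'd': at 1 (via fail)
pos 19 'b': at 2  emit P0@[18:19]
pos 20 'b': at 0 (via fail)
pos 21 'd': at 1
pos 22 'b': at 2  emit P0@[21:22]
pos 23 'd': at 1 (via fail)
pos 24 'd': at 1 (via fail)
pos 25 'b': at 2  emit P0@[24:25]
pos 26 'a': at 0 (via fail)
pos 27 'd': at 1
pos 28 'b': at 2  emit P0@[27:28]
pos 29 'b': at 0 (via fail)
pos 30 'b': at 0
pos 31 'a': at 0
pos 32 'a': at 0
pos 33 'c': at 3
pos 34 'c': at 4
pos 35 'c': at 5
pos 36 'a': at 0 (via fail)
pos 37 'b': at 0
pos 38 'd': at 1
pos 39 'b': at 2  emit P0@[38:39]
pos 40 'b': at 0 (via fail)
pos 41 'c': at 3
pos 42 'b': at 0 (via fail)
pos 43 'd': at 1
pos 44 'd': at 1 (via fail)
pos 45 'b': at 2  emit P0@[44:45]
pos 46 'd': at 1 (via fail)
pos 47 'd': at 1 (via fail)
pos 48 'b': at 2  emit P0@[47:48]
pos 49 'a': at 0 (via fail)
pos 50 'b': at 0
pos 51 'd': at 1
pos 52 'a': at 0 (via fail)
pos 53 'c': at 3
pos 54 'c': at 4
pos 55 'c': at 5
pos 56 'b': at 6
pos 57 'c': at 7
pos 58 'd': at 8  emit P1@[53:58]
pos 59 'c': at 3 (via fail)
pos 60 'c': at 4
pos 61 'c': at 5
pos 62 'b': at 6
pos 63 'c': at 7
pos 64 'd': at 8  emit P1@[59:64]
pos 65 'a': at 0 (via fail)
pos 66 'b': at 0
pos 67 'd': at 1
pos 68 'b': at 2  emit P0@[67:68]
pos 69 'd': at 1 (via fail)
pos 70 'b': at 2  emit P0@[69:70]
pos 71 'd': at 1 (via fail)
pos 72 'b': at 2  emit P0@[71:72]
pos 73 'c': at 3 (via fail)
pos 74 'c': at 4
pos 75 'a': at 0 (via fail)

Result: [[7,1],[17,1],[19,0],[22,0],[25,0],[28,0],[39,0],[45,0],[48,0],[58,1],[64,1],[68,0],[70,0],[72,0]]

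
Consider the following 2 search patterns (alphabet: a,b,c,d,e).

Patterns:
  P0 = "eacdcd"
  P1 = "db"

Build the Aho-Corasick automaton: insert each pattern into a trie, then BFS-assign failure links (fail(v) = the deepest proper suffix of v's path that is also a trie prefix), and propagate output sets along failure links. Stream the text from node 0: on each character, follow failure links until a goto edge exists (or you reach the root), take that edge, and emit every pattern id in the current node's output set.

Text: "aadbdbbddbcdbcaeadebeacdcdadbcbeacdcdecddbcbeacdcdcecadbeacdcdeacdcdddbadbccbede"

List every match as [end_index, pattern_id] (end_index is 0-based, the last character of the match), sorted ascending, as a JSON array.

Build automaton:
Trie (insert patterns):
  n0 'ε': d→7 e→1
  n1 'e': a→2
  n2 'ea': c→3
  n3 'eac': d→4
  n4 'eacd': c→5
  n5 'eacdc': d→6
  n6 'eacdcd': ·  [P0 ends]
  n7 'd': b→8
  n8 'db': ·  [P1 ends]

Failure links (BFS by depth):
  fail(1) 'e': from fail(0)=0 chase 'e': 0 ⇒ 0;  out=∅∪out(0)=∅
  fail(7) 'd': from fail(0)=0 chase 'd': 0 ⇒ 0;  out=∅∪out(0)=∅
  fail(2) 'ea': from fail(1)=0 chase 'a': 0 ⇒ 0;  out=∅∪out(0)=∅
  fail(8) 'db': from fail(7)=0 chase 'b': 0 ⇒ 0;  out={1}∪out(0)={1}
  fail(3) 'eac': from fail(2)=0 chase 'c': 0 ⇒ 0;  out=∅∪out(0)=∅
  fail(4) 'eacd': from fail(3)=0 chase 'd': 0 ⇒ 7;  out=∅∪out(7)=∅
  fail(5) 'eacdc': from fail(4)=7 chase 'c': 7→0 ⇒ 0;  out=∅∪out(0)=∅
  fail(6) 'eacdcd': from fail(5)=0 chase 'd': 0 ⇒ 7;  out={0}∪out(7)={0}

Scan:
i=0 'a': node 0→0
i=1 'a': node 0→0
i=2 'd': node 0→7
i=3 'b': node 7→8  ** P1@[2:3]
i=4 'd': node 8→7 ·f
i=5 'b': node 7→8  ** P1@[4:5]
i=6 'b': node 8→0 ·f
i=7 'd': node 0→7
i=8 'd': node 7→7 ·f
i=9 'b': node 7→8  ** P1@[8:9]
i=10 'c': node 8→0 ·f
i=11 'd': node 0→7
i=12 'b': node 7→8  ** P1@[11:12]
i=13 'c': node 8→0 ·f
i=14 'a': node 0→0
i=15 'e': node 0→1
i=16 'a': node 1→2
i=17 'd': node 2→7 ·f
i=18 'e': node 7→1 ·f
i=19 'b': node 1→0 ·f
i=20 'e': node 0→1
i=21 'a': node 1→2
i=22 'c': node 2→3
i=23 'd': node 3→4
i=24 'c': node 4→5
i=25 'd': node 5→6  ** P0@[20:25]
i=26 'a': node 6→0 ·f
i=27 'd': node 0→7
i=28 'b': node 7→8  ** P1@[27:28]
i=29 'c': node 8→0 ·f
i=30 'b': node 0→0
i=31 'e': node 0→1
i=32 'a': node 1→2
i=33 'c': node 2→3
i=34 'd': node 3→4
i=35 'c': node 4→5
i=36 'd': node 5→6  ** P0@[31:36]
i=37 'e': node 6→1 ·f
i=38 'c': node 1→0 ·f
i=39 'd': node 0→7
i=40 'd': node 7→7 ·f
i=41 'b': node 7→8  ** P1@[40:41]
i=42 'c': node 8→0 ·f
i=43 'b': node 0→0
i=44 'e': node 0→1
i=45 'a': node 1→2
i=46 'c': node 2→3
i=47 'd': node 3→4
i=48 'c': node 4→5
i=49 'd': node 5→6  ** P0@[44:49]
i=50 'c': node 6→0 ·f
i=51 'e': node 0→1
i=52 'c': node 1→0 ·f
i=53 'a': node 0→0
i=54 'd': node 0→7
i=55 'b': node 7→8  ** P1@[54:55]
i=56 'e': node 8→1 ·f
i=57 'a': node 1→2
i=58 'c': node 2→3
i=59 'd': node 3→4
i=60 'c': node 4→5
i=61 'd': node 5→6  ** P0@[56:61]
i=62 'e': node 6→1 ·f
i=63 'a': node 1→2
i=64 'c': node 2→3
i=65 'd': node 3→4
i=66 'c': node 4→5
i=67 'd': node 5→6  ** P0@[62:67]
i=68 'd': node 6→7 ·f
i=69 'd': node 7→7 ·f
i=70 'b': node 7→8  ** P1@[69:70]
i=71 'a': node 8→0 ·f
i=72 'd': node 0→7
i=73 'b': node 7→8  ** P1@[72:73]
i=74 'c': node 8→0 ·f
i=75 'c': node 0→0
i=76 'b': node 0→0
i=77 'e': node 0→1
i=78 'd': node 1→7 ·f
i=79 'e': node 7→1 ·f

Matches: [[3,1],[5,1],[9,1],[12,1],[25,0],[28,1],[36,0],[41,1],[49,0],[55,1],[61,0],[67,0],[70,1],[73,1]]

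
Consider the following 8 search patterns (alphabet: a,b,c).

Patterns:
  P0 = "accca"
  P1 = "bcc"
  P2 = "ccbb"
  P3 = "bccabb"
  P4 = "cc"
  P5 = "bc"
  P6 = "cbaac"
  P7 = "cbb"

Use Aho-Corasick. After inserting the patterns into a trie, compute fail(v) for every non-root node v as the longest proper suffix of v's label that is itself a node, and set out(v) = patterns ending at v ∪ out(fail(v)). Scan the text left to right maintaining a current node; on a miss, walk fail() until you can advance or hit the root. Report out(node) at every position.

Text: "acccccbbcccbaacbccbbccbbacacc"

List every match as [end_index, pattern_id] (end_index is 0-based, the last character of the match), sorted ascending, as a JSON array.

Build:
Trie (insert patterns):
  n0 'ε': a→1 b→6 c→9
  n1 'a': c→2
  n2 'ac': c→3
  n3 'acc': c→4
  n4 'accc': a→5
  n5 'accca': ·  [P0 ends]
  n6 'b': c→7
  n7 'bc': c→8  [P5 ends]
  n8 'bcc': a→13  [P1 ends]
  n9 'c': b→16 c→10
  n10 'cc': b→11  [P4 ends]
  n11 'ccb': b→12
  n12 'ccbb': ·  [P2 ends]
  n13 'bcca': b→14
  n14 'bccab': b→15
  n15 'bccabb': ·  [P3 ends]
  n16 'cb': a→17 b→20
  n17 'cba': a→18
  n18 'cbaa': c→19
  n19 'cbaac': ·  [P6 ends]
  n20 'cbb': ·  [P7 ends]

BFS fail/out derivation:
  n1('a'): parent n0 fail=0; on 'a' 0 → fail=0;  out ∅∪∅=∅
  n6('b'): parent n0 fail=0; on 'b' 0 → fail=0;  out ∅∪∅=∅
  n9('c'): parent n0 fail=0; on 'c' 0 → fail=0;  out ∅∪∅=∅
  n2('ac'): parent n1 fail=0; on 'c' 0 → fail=9;  out ∅∪∅=∅
  n7('bc'): parent n6 fail=0; on 'c' 0 → fail=9;  out {5}∪∅={5}
  n10('cc'): parent n9 fail=0; on 'c' 0 → fail=9;  out {4}∪∅={4}
  n16('cb'): parent n9 fail=0; on 'b' 0 → fail=6;  out ∅∪∅=∅
  n3('acc'): parent n2 fail=9; on 'c' 9 → fail=10;  out ∅∪{4}={4}
  n8('bcc'): parent n7 fail=9; on 'c' 9 → fail=10;  out {1}∪{4}={1,4}
  n11('ccb'): parent n10 fail=9; on 'b' 9 → fail=16;  out ∅∪∅=∅
  n17('cba'): parent n16 fail=6; on 'a' 6→0 → fail=1;  out ∅∪∅=∅
  n20('cbb'): parent n16 fail=6; on 'b' 6→0 → fail=6;  out {7}∪∅={7}
  n4('accc'): parent n3 fail=10; on 'c' 10→9 → fail=10;  out ∅∪{4}={4}
  n12('ccbb'): parent n11 fail=16; on 'b' 16 → fail=20;  out {2}∪{7}={2,7}
  n13('bcca'): parent n8 fail=10; on 'a' 10→9→0 → fail=1;  out ∅∪∅=∅
  n18('cbaa'): parent n17 fail=1; on 'a' 1→0 → fail=1;  out ∅∪∅=∅
  n5('accca'): parent n4 fail=10; on 'a' 10→9→0 → fail=1;  out {0}∪∅={0}
  n14('bccab'): parent n13 fail=1; on 'b' 1→0 → fail=6;  out ∅∪∅=∅
  n19('cbaac'): parent n18 fail=1; on 'c' 1 → fail=2;  out {6}∪∅={6}
  n15('bccabb'): parent n14 fail=6; on 'b' 6→0 → fail=6;  out {3}∪∅={3}

Run:
i=0 'a': node 0→1
i=1 'c': node 1→2
i=2 'c': node 2→3  emit P4@[1:2]
i=3 'c': node 3→4  emit P4@[2:3]
i=4 'c': node 4→10 (via fail)  emit P4@[3:4]
i=5 'c': node 10→10 (via fail)  emit P4@[4:5]
i=6 'b': node 10→11
i=7 'b': node 11→12  emit P2@[4:7],P7@[5:7]
i=8 'c': node 12→7 (via fail)  emit P5@[7:8]
i=9 'c': node 7→8  emit P1@[7:9],P4@[8:9]
i=10 'c': node 8→10 (via fail)  emit P4@[9:10]
i=11 'b': node 10→11
i=12 'a': node 11→17 (via fail)
i=13 'a': node 17→18
i=14 'c': node 18→19  emit P6@[10:14]
i=15 'b': node 19→16 (via fail)
i=16 'c': node 16→7 (via fail)  emit P5@[15:16]
i=17 'c': node 7→8  emit P1@[15:17],P4@[16:17]
i=18 'b': node 8→11 (via fail)
i=19 'b': node 11→12  emit P2@[16:19],P7@[17:19]
i=20 'c': node 12→7 (via fail)  emit P5@[19:20]
i=21 'c': node 7→8  emit P1@[19:21],P4@[20:21]
i=22 'b': node 8→11 (via fail)
i=23 'b': node 11→12  emit P2@[20:23],P7@[21:23]
i=24 'a': node 12→1 (via fail)
i=25 'c': node 1→2
i=26 'a': node 2→1 (via fail)
i=27 'c': node 1→2
i=28 'c': node 2→3  emit P4@[27:28]

All matches (sorted): [[2,4],[3,4],[4,4],[5,4],[7,2],[7,7],[8,5],[9,1],[9,4],[10,4],[14,6],[16,5],[17,1],[17,4],[19,2],[19,7],[20,5],[21,1],[21,4],[23,2],[23,7],[28,4]]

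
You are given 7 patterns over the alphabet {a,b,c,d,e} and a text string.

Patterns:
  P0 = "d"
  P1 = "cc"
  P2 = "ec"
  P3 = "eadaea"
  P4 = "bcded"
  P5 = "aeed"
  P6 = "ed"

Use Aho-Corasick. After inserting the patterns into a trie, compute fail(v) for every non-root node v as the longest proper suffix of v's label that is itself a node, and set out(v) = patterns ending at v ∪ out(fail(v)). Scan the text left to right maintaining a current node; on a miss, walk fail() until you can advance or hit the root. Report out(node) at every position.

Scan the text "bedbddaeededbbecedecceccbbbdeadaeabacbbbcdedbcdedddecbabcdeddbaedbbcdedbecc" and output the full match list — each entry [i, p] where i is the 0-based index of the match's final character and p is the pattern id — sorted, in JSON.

Build automaton:
Trie nodes:
  n0 'ε': a→16 b→11 c→2 d→1 e→4
  n1 'd': ·  ←P0
  n2 'c': c→3
  n3 'cc': ·  ←P1
  n4 'e': a→6 c→5 d→20
  n5 'ec': ·  ←P2
  n6 'ea': d→7
  n7 'ead': a→8
  n8 'eada': e→9
  n9 'eadae': a→10
  n10 'eadaea': ·  ←P3
  n11 'b': c→12
  n12 'bc': d→13
  n13 'bcd': e→14
  n14 'bcde': d→15
  n15 'bcded': ·  ←P4
  n16 'a': e→17
  n17 'ae': e→18
  n18 'aee': d→19
  n19 'aeed': ·  ←P5
  n20 'ed': ·  ←P6

Failure links (BFS by depth):
  fail(1) 'd': from fail(0)=0 chase 'd': 0 ⇒ 0;  out={0}∪out(0)={0}
  fail(2) 'c': from fail(0)=0 chase 'c': 0 ⇒ 0;  out=∅∪out(0)=∅
  fail(4) 'e': from fail(0)=0 chase 'e': 0 ⇒ 0;  out=∅∪out(0)=∅
  fail(11) 'b': from fail(0)=0 chase 'b': 0 ⇒ 0;  out=∅∪out(0)=∅
  fail(16) 'a': from fail(0)=0 chase 'a': 0 ⇒ 0;  out=∅∪out(0)=∅
  fail(3) 'cc': from fail(2)=0 chase 'c': 0 ⇒ 2;  out={1}∪out(2)={1}
  fail(5) 'ec': from fail(4)=0 chase 'c': 0 ⇒ 2;  out={2}∪out(2)={2}
  fail(6) 'ea': from fail(4)=0 chase 'a': 0 ⇒ 16;  out=∅∪out(16)=∅
  fail(12) 'bc': from fail(11)=0 chase 'c': 0 ⇒ 2;  out=∅∪out(2)=∅
  fail(17) 'ae': from fail(16)=0 chase 'e': 0 ⇒ 4;  out=∅∪out(4)=∅
  fail(20) 'ed': from fail(4)=0 chase 'd': 0 ⇒ 1;  out={6}∪out(1)={0,6}
  fail(7) 'ead': from fail(6)=16 chase 'd': 16→0 ⇒ 1;  out=∅∪out(1)={0}
  fail(13) 'bcd': from fail(12)=2 chase 'd': 2→0 ⇒ 1;  out=∅∪out(1)={0}
  fail(18) 'aee': from fail(17)=4 chase 'e': 4→0 ⇒ 4;  out=∅∪out(4)=∅
  fail(8) 'eada': from fail(7)=1 chase 'a': 1→0 ⇒ 16;  out=∅∪out(16)=∅
  fail(14) 'bcde': from fail(13)=1 chase 'e': 1→0 ⇒ 4;  out=∅∪out(4)=∅
  fail(19) 'aeed': from fail(18)=4 chase 'd': 4 ⇒ 20;  out={5}∪out(20)={0,5,6}
  fail(9) 'eadae': from fail(8)=16 chase 'e': 16 ⇒ 17;  out=∅∪out(17)=∅
  fail(15) 'bcded': from fail(14)=4 chase 'd': 4 ⇒ 20;  out={4}∪out(20)={0,4,6}
  fail(10) 'eadaea': from fail(9)=17 chase 'a': 17→4 ⇒ 6;  out={3}∪out(6)={3}

Run:
pos 0 'b': at 11
pos 1 'e': at 4 ·f
pos 2 'd': at 20  emit P0@[2:2],P6@[1:2]
pos 3 'b': at 11 ·f
pos 4 'd': at 1 ·f  emit P0@[4:4]
pos 5 'd': at 1 ·f  emit P0@[5:5]
pos 6 'a': at 16 ·f
pos 7 'e': at 17
pos 8 'e': at 18
pos 9 'd': at 19  emit P0@[9:9],P5@[6:9],P6@[8:9]
pos 10 'e': at 4 ·f
pos 11 'd': at 20  emit P0@[11:11],P6@[10:11]
pos 12 'b': at 11 ·f
pos 13 'b': at 11 ·f
pos 14 'e': at 4 ·f
pos 15 'c': at 5  emit P2@[14:15]
pos 16 'e': at 4 ·f
pos 17 'd': at 20  emit P0@[17:17],P6@[16:17]
pos 18 'e': at 4 ·f
pos 19 'c': at 5  emit P2@[18:19]
pos 20 'c': at 3 ·f  emit P1@[19:20]
pos 21 'e': at 4 ·f
pos 22 'c': at 5  emit P2@[21:22]
pos 23 'c': at 3 ·f  emit P1@[22:23]
pos 24 'b': at 11 ·f
pos 25 'b': at 11 ·f
pos 26 'b': at 11 ·f
pos 27 'd': at 1 ·f  emit P0@[27:27]
pos 28 'e': at 4 ·f
pos 29 'a': at 6
pos 30 'd': at 7  emit P0@[30:30]
pos 31 'a': at 8
pos 32 'e': at 9
pos 33 'a': at 10  emit P3@[28:33]
pos 34 'b': at 11 ·f
pos 35 'a': at 16 ·f
pos 36 'c': at 2 ·f
pos 37 'b': at 11 ·f
pos 38 'b': at 11 ·f
pos 39 'b': at 11 ·f
pos 40 'c': at 12
pos 41 'd': at 13  emit P0@[41:41]
pos 42 'e': at 14
pos 43 'd': at 15  emit P0@[43:43],P4@[39:43],P6@[42:43]
pos 44 'b': at 11 ·f
pos 45 'c': at 12
pos 46 'd': at 13  emit P0@[46:46]
pos 47 'e': at 14
pos 48 'd': at 15  emit P0@[48:48],P4@[44:48],P6@[47:48]
pos 49 'd': at 1 ·f  emit P0@[49:49]
pos 50 'd': at 1 ·f  emit P0@[50:50]
pos 51 'e': at 4 ·f
pos 52 'c': at 5  emit P2@[51:52]
pos 53 'b': at 11 ·f
pos 54 'a': at 16 ·f
pos 55 'b': at 11 ·f
pos 56 'c': at 12
pos 57 'd': at 13  emit P0@[57:57]
pos 58 'e': at 14
pos 59 'd': at 15  emit P0@[59:59],P4@[55:59],P6@[58:59]
pos 60 'd': at 1 ·f  emit P0@[60:60]
pos 61 'b': at 11 ·f
pos 62 'a': at 16 ·f
pos 63 'e': at 17
pos 64 'd': at 20 ·f  emit P0@[64:64],P6@[63:64]
pos 65 'b': at 11 ·f
pos 66 'b': at 11 ·f
pos 67 'c': at 12
pos 68 'd': at 13  emit P0@[68:68]
pos 69 'e': at 14
pos 70 'd': at 15  emit P0@[70:70],P4@[66:70],P6@[69:70]
pos 71 'b': at 11 ·f
pos 72 'e': at 4 ·f
pos 73 'c': at 5  emit P2@[72:73]
pos 74 'c': at 3 ·f  emit P1@[73:74]

All matches (sorted): [[2,0],[2,6],[4,0],[5,0],[9,0],[9,5],[9,6],[11,0],[11,6],[15,2],[17,0],[17,6],[19,2],[20,1],[22,2],[23,1],[27,0],[30,0],[33,3],[41,0],[43,0],[43,4],[43,6],[46,0],[48,0],[48,4],[48,6],[49,0],[50,0],[52,2],[57,0],[59,0],[59,4],[59,6],[60,0],[64,0],[64,6],[68,0],[70,0],[70,4],[70,6],[73,2],[74,1]]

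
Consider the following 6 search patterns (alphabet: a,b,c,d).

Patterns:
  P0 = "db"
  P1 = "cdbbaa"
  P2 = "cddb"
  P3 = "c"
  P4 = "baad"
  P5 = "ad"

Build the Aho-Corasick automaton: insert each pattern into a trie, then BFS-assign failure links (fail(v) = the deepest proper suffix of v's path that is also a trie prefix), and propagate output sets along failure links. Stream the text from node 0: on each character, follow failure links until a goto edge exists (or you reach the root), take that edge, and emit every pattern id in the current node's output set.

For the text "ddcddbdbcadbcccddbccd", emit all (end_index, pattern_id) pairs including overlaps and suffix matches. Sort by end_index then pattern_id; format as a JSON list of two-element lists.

Construct AC machine:
Trie nodes:
  0='ε' goto a→15 b→11 c→3 d→1
  1='d' goto b→2
  2='db' goto ·  ←P0
  3='c' goto d→4  ←P3
  4='cd' goto b→5 d→9
  5='cdb' goto b→6
  6='cdbb' goto a→7
  7='cdbba' goto a→8
  8='cdbbaa' goto ·  ←P1
  9='cdd' goto b→10
  10='cddb' goto ·  ←P2
  11='b' goto a→12
  12='ba' goto a→13
  13='baa' goto d→14
  14='baad' goto ·  ←P4
  15='a' goto d→16
  16='ad' goto ·  ←P5

BFS fail/out derivation:
  n1('d'): parent n0 fail=0; on 'd' 0 → fail=0;  out ∅∪∅=∅
  n3('c'): parent n0 fail=0; on 'c' 0 → fail=0;  out {3}∪∅={3}
  n11('b'): parent n0 fail=0; on 'b' 0 → fail=0;  out ∅∪∅=∅
  n15('a'): parent n0 fail=0; on 'a' 0 → fail=0;  out ∅∪∅=∅
  n2('db'): parent n1 fail=0; on 'b' 0 → fail=11;  out {0}∪∅={0}
  n4('cd'): parent n3 fail=0; on 'd' 0 → fail=1;  out ∅∪∅=∅
  n12('ba'): parent n11 fail=0; on 'a' 0 → fail=15;  out ∅∪∅=∅
  n16('ad'): parent n15 fail=0; on 'd' 0 → fail=1;  out {5}∪∅={5}
  n5('cdb'): parent n4 fail=1; on 'b' 1 → fail=2;  out ∅∪{0}={0}
  n9('cdd'): parent n4 fail=1; on 'd' 1→0 → fail=1;  out ∅∪∅=∅
  n13('baa'): parent n12 fail=15; on 'a' 15→0 → fail=15;  out ∅∪∅=∅
  n6('cdbb'): parent n5 fail=2; on 'b' 2→11→0 → fail=11;  out ∅∪∅=∅
  n10('cddb'): parent n9 fail=1; on 'b' 1 → fail=2;  out {2}∪{0}={0,2}
  n14('baad'): parent n13 fail=15; on 'd' 15 → fail=16;  out {4}∪{5}={4,5}
  n7('cdbba'): parent n6 fail=11; on 'a' 11 → fail=12;  out ∅∪∅=∅
  n8('cdbbaa'): parent n7 fail=12; on 'a' 12 → fail=13;  out {1}∪∅={1}

Scan:
i=0 'd': node 0→1
i=1 'd': node 1→1 (fail-walked)
i=2 'c': node 1→3 (fail-walked)  ** P3@[2:2]
i=3 'd': node 3→4
i=4 'd': node 4→9
i=5 'b': node 9→10  ** P0@[4:5],P2@[2:5]
i=6 'd': node 10→1 (fail-walked)
i=7 'b': node 1→2  ** P0@[6:7]
i=8 'c': node 2→3 (fail-walked)  ** P3@[8:8]
i=9 'a': node 3→15 (fail-walked)
i=10 'd': node 15→16  ** P5@[9:10]
i=11 'b': node 16→2 (fail-walked)  ** P0@[10:11]
i=12 'c': node 2→3 (fail-walked)  ** P3@[12:12]
i=13 'c': node 3→3 (fail-walked)  ** P3@[13:13]
i=14 'c': node 3→3 (fail-walked)  ** P3@[14:14]
i=15 'd': node 3→4
i=16 'd': node 4→9
i=17 'b': node 9→10  ** P0@[16:17],P2@[14:17]
i=18 'c': node 10→3 (fail-walked)  ** P3@[18:18]
i=19 'c': node 3→3 (fail-walked)  ** P3@[19:19]
i=20 'd': node 3→4

All matches (sorted): [[2,3],[5,0],[5,2],[7,0],[8,3],[10,5],[11,0],[12,3],[13,3],[14,3],[17,0],[17,2],[18,3],[19,3]]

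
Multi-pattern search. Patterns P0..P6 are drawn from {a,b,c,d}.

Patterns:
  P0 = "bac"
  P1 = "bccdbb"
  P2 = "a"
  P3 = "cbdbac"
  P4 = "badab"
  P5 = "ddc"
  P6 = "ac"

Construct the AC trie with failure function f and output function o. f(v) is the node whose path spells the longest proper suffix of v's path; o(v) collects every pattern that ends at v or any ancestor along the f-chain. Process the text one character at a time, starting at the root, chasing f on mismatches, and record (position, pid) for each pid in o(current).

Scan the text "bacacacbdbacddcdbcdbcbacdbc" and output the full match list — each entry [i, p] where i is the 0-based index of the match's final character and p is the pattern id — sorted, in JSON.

Build:
Trie (insert patterns):
  n0 'ε': a→9 b→1 c→10 d→19
  n1 'b': a→2 c→4
  n2 'ba': c→3 d→16
  n3 'bac': ·  [P0 ends]
  n4 'bc': c→5
  n5 'bcc': d→6
  n6 'bccd': b→7
  n7 'bccdb': b→8
  n8 'bccdbb': ·  [P1 ends]
  n9 'a': c→22  [P2 ends]
  n10 'c': b→11
  n11 'cb': d→12
  n12 'cbd': b→13
  n13 'cbdb': a→14
  n14 'cbdba': c→15
  n15 'cbdbac': ·  [P3 ends]
  n16 'bad': a→17
  n17 'bada': b→18
  n18 'badab': ·  [P4 ends]
  n19 'd': d→20
  n20 'dd': c→21
  n21 'ddc': ·  [P5 ends]
  n22 'ac': ·  [P6 ends]

BFS fail/out derivation:
  fail(1) 'b': from fail(0)=0 chase 'b': 0 ⇒ 0;  out=∅∪out(0)=∅
  fail(9) 'a': from fail(0)=0 chase 'a': 0 ⇒ 0;  out={2}∪out(0)={2}
  fail(10) 'c': from fail(0)=0 chase 'c': 0 ⇒ 0;  out=∅∪out(0)=∅
  fail(19) 'd': from fail(0)=0 chase 'd': 0 ⇒ 0;  out=∅∪out(0)=∅
  fail(2) 'ba': from fail(1)=0 chase 'a': 0 ⇒ 9;  out=∅∪out(9)={2}
  fail(4) 'bc': from fail(1)=0 chase 'c': 0 ⇒ 10;  out=∅∪out(10)=∅
  fail(11) 'cb': from fail(10)=0 chase 'b': 0 ⇒ 1;  out=∅∪out(1)=∅
  fail(20) 'dd': from fail(19)=0 chase 'd': 0 ⇒ 19;  out=∅∪out(19)=∅
  fail(22) 'ac': from fail(9)=0 chase 'c': 0 ⇒ 10;  out={6}∪out(10)={6}
  fail(3) 'bac': from fail(2)=9 chase 'c': 9 ⇒ 22;  out={0}∪out(22)={0,6}
  fail(5) 'bcc': from fail(4)=10 chase 'c': 10→0 ⇒ 10;  out=∅∪out(10)=∅
  fail(12) 'cbd': from fail(11)=1 chase 'd': 1→0 ⇒ 19;  out=∅∪out(19)=∅
  fail(16) 'bad': from fail(2)=9 chase 'd': 9→0 ⇒ 19;  out=∅∪out(19)=∅
  fail(21) 'ddc': from fail(20)=19 chase 'c': 19→0 ⇒ 10;  out={5}∪out(10)={5}
  fail(6) 'bccd': from fail(5)=10 chase 'd': 10→0 ⇒ 19;  out=∅∪out(19)=∅
  fail(13) 'cbdb': from fail(12)=19 chase 'b': 19→0 ⇒ 1;  out=∅∪out(1)=∅
  fail(17) 'bada': from fail(16)=19 chase 'a': 19→0 ⇒ 9;  out=∅∪out(9)={2}
  fail(7) 'bccdb': from fail(6)=19 chase 'b': 19→0 ⇒ 1;  out=∅∪out(1)=∅
  fail(14) 'cbdba': from fail(13)=1 chase 'a': 1 ⇒ 2;  out=∅∪out(2)={2}
  fail(18) 'badab': from fail(17)=9 chase 'b': 9→0 ⇒ 1;  out={4}∪out(1)={4}
  fail(8) 'bccdbb': from fail(7)=1 chase 'b': 1→0 ⇒ 1;  out={1}∪out(1)={1}
  fail(15) 'cbdbac': from fail(14)=2 chase 'c': 2 ⇒ 3;  out={3}∪out(3)={0,3,6}

Text stream:
[0] read 'b'  n0⇒n1
[1] read 'a'  n1⇒n2  ** P2@[1:1]
[2] read 'c'  n2⇒n3  ** P0@[0:2],P6@[1:2]
[3] read 'a'  n3⇒n9 (via fail)  ** P2@[3:3]
[4] read 'c'  n9⇒n22  ** P6@[3:4]
[5] read 'a'  n22⇒n9 (via fail)  ** P2@[5:5]
[6] read 'c'  n9⇒n22  ** P6@[5:6]
[7] read 'b'  n22⇒n11 (via fail)
[8] read 'd'  n11⇒n12
[9] read 'b'  n12⇒n13
[10] read 'a'  n13⇒n14  ** P2@[10:10]
[11] read 'c'  n14⇒n15  ** P0@[9:11],P3@[6:11],P6@[10:11]
[12] read 'd'  n15⇒n19 (via fail)
[13] read 'd'  n19⇒n20
[14] read 'c'  n20⇒n21  ** P5@[12:14]
[15] read 'd'  n21⇒n19 (via fail)
[16] read 'b'  n19⇒n1 (via fail)
[17] read 'c'  n1⇒n4
[18] read 'd'  n4⇒n19 (via fail)
[19] read 'b'  n19⇒n1 (via fail)
[20] read 'c'  n1⇒n4
[21] read 'b'  n4⇒n11 (via fail)
[22] read 'a'  n11⇒n2 (via fail)  ** P2@[22:22]
[23] read 'c'  n2⇒n3  ** P0@[21:23],P6@[22:23]
[24] read 'd'  n3⇒n19 (via fail)
[25] read 'b'  n19⇒n1 (via fail)
[26] read 'c'  n1⇒n4

All matches (sorted): [[1,2],[2,0],[2,6],[3,2],[4,6],[5,2],[6,6],[10,2],[11,0],[11,3],[11,6],[14,5],[22,2],[23,0],[23,6]]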